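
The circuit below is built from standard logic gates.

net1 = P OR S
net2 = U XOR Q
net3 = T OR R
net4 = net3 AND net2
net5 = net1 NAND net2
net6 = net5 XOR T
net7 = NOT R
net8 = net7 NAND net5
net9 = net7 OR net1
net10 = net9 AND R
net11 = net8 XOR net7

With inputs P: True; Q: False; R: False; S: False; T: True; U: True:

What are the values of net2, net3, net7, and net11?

net2 = True, net3 = True, net7 = True, net11 = False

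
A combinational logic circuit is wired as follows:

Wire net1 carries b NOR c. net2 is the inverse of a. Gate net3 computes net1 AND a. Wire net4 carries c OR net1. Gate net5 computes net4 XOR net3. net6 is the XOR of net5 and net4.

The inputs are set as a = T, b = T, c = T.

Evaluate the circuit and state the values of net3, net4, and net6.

net1 = b NOR c = T NOR T = F
net3 = net1 AND a = F AND T = F
net4 = c OR net1 = T OR F = T
net5 = net4 XOR net3 = T XOR F = T
net6 = net5 XOR net4 = T XOR T = F

net3 = F, net4 = T, net6 = F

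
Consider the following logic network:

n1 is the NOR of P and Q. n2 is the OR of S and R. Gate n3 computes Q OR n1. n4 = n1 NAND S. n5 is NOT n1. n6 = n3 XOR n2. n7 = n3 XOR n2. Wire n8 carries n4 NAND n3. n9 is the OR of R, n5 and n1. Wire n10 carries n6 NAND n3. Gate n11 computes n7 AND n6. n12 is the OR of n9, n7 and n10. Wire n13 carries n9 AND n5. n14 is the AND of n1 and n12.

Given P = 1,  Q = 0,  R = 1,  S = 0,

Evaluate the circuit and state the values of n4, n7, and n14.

n1 = P NOR Q = 1 NOR 0 = 0
n2 = S OR R = 0 OR 1 = 1
n3 = Q OR n1 = 0 OR 0 = 0
n4 = n1 NAND S = 0 NAND 0 = 1
n5 = NOT n1 = NOT 0 = 1
n6 = n3 XOR n2 = 0 XOR 1 = 1
n7 = n3 XOR n2 = 0 XOR 1 = 1
n9 = R OR n5 OR n1 = 1 OR 1 OR 0 = 1
n10 = n6 NAND n3 = 1 NAND 0 = 1
n12 = n9 OR n7 OR n10 = 1 OR 1 OR 1 = 1
n14 = n1 AND n12 = 0 AND 1 = 0

n4 = 1  n7 = 1  n14 = 0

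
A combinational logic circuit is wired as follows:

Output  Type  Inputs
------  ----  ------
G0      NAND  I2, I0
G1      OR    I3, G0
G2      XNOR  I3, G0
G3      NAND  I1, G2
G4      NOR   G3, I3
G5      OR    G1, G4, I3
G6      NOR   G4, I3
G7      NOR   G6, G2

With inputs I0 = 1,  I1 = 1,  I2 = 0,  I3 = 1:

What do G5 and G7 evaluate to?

G5 = 1, G7 = 0

G0 = I2 NAND I0 = 0 NAND 1 = 1
G1 = I3 OR G0 = 1 OR 1 = 1
G2 = I3 XNOR G0 = 1 XNOR 1 = 1
G3 = I1 NAND G2 = 1 NAND 1 = 0
G4 = G3 NOR I3 = 0 NOR 1 = 0
G5 = G1 OR G4 OR I3 = 1 OR 0 OR 1 = 1
G6 = G4 NOR I3 = 0 NOR 1 = 0
G7 = G6 NOR G2 = 0 NOR 1 = 0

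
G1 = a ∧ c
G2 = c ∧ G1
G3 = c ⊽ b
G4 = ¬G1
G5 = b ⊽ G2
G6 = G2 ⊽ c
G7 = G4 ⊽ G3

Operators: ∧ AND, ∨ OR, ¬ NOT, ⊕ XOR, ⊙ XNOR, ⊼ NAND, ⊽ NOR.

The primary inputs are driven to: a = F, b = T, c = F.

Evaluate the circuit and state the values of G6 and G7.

G6 = T, G7 = F

G1 = a AND c = F AND F = F
G2 = c AND G1 = F AND F = F
G3 = c NOR b = F NOR T = F
G4 = NOT G1 = NOT F = T
G6 = G2 NOR c = F NOR F = T
G7 = G4 NOR G3 = T NOR F = F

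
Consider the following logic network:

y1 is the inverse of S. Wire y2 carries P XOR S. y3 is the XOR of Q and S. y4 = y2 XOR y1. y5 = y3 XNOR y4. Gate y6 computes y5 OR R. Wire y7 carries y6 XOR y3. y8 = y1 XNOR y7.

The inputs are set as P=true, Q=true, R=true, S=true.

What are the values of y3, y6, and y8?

y3 = false, y6 = true, y8 = false

y1 = NOT S = NOT true = false
y2 = P XOR S = true XOR true = false
y3 = Q XOR S = true XOR true = false
y4 = y2 XOR y1 = false XOR false = false
y5 = y3 XNOR y4 = false XNOR false = true
y6 = y5 OR R = true OR true = true
y7 = y6 XOR y3 = true XOR false = true
y8 = y1 XNOR y7 = false XNOR true = false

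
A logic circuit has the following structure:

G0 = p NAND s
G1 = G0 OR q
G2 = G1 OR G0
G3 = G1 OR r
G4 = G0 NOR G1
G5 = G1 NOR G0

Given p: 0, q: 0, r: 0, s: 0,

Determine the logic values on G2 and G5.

G2 = 1  G5 = 0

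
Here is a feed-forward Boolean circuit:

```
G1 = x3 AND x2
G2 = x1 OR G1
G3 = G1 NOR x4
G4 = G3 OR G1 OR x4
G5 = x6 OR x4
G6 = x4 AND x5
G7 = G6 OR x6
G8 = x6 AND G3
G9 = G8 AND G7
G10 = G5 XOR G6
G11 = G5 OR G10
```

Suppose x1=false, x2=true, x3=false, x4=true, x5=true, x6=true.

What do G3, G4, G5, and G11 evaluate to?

G1 = x3 AND x2 = false AND true = false
G3 = G1 NOR x4 = false NOR true = false
G4 = G3 OR G1 OR x4 = false OR false OR true = true
G5 = x6 OR x4 = true OR true = true
G6 = x4 AND x5 = true AND true = true
G10 = G5 XOR G6 = true XOR true = false
G11 = G5 OR G10 = true OR false = true

G3 = false, G4 = true, G5 = true, G11 = true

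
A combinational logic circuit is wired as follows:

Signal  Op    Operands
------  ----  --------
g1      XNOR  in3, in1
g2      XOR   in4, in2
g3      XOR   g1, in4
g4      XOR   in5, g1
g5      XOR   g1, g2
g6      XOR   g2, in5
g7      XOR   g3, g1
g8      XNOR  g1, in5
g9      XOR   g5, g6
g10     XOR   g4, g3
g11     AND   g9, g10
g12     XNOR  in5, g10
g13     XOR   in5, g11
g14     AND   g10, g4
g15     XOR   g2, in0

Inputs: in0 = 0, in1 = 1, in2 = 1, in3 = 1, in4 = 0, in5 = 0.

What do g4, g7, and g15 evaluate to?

g4 = 1, g7 = 0, g15 = 1

g1 = in3 XNOR in1 = 1 XNOR 1 = 1
g2 = in4 XOR in2 = 0 XOR 1 = 1
g3 = g1 XOR in4 = 1 XOR 0 = 1
g4 = in5 XOR g1 = 0 XOR 1 = 1
g7 = g3 XOR g1 = 1 XOR 1 = 0
g15 = g2 XOR in0 = 1 XOR 0 = 1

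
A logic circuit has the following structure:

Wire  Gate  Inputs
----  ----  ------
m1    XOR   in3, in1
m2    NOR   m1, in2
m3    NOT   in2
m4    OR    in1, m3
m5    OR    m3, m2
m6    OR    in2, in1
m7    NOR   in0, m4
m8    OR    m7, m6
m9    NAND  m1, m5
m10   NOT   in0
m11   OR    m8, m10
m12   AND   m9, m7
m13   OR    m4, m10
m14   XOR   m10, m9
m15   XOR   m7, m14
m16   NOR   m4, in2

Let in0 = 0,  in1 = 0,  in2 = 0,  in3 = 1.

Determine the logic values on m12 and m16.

m12 = 0, m16 = 0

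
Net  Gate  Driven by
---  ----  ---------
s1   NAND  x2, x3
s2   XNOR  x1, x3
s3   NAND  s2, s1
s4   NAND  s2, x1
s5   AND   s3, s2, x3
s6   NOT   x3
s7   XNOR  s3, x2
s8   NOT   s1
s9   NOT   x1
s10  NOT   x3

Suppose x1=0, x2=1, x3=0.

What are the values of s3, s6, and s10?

s1 = x2 NAND x3 = 1 NAND 0 = 1
s2 = x1 XNOR x3 = 0 XNOR 0 = 1
s3 = s2 NAND s1 = 1 NAND 1 = 0
s6 = NOT x3 = NOT 0 = 1
s10 = NOT x3 = NOT 0 = 1

s3 = 0  s6 = 1  s10 = 1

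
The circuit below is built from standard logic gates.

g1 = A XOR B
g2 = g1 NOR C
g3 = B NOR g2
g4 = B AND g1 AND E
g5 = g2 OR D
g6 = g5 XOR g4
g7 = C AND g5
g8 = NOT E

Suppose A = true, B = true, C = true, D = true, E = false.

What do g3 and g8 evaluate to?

g1 = A XOR B = true XOR true = false
g2 = g1 NOR C = false NOR true = false
g3 = B NOR g2 = true NOR false = false
g8 = NOT E = NOT false = true

g3 = false; g8 = true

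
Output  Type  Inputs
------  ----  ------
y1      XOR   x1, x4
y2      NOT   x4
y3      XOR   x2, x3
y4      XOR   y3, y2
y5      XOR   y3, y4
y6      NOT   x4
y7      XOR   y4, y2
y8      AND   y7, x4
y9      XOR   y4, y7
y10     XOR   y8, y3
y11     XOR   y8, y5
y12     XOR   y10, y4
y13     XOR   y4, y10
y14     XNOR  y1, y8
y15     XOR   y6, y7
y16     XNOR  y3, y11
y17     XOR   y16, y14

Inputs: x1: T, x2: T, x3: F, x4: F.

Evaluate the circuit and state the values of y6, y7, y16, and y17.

y6 = T, y7 = T, y16 = T, y17 = T

y1 = x1 XOR x4 = T XOR F = T
y2 = NOT x4 = NOT F = T
y3 = x2 XOR x3 = T XOR F = T
y4 = y3 XOR y2 = T XOR T = F
y5 = y3 XOR y4 = T XOR F = T
y6 = NOT x4 = NOT F = T
y7 = y4 XOR y2 = F XOR T = T
y8 = y7 AND x4 = T AND F = F
y11 = y8 XOR y5 = F XOR T = T
y14 = y1 XNOR y8 = T XNOR F = F
y16 = y3 XNOR y11 = T XNOR T = T
y17 = y16 XOR y14 = T XOR F = T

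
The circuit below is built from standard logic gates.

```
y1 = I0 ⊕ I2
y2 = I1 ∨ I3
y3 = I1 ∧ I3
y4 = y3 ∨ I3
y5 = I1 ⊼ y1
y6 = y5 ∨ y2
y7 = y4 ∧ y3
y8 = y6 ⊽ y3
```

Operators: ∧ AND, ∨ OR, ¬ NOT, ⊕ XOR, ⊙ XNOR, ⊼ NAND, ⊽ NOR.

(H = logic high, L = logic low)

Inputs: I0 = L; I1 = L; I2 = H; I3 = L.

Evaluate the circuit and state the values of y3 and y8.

y3 = L, y8 = L

y1 = I0 XOR I2 = L XOR H = H
y2 = I1 OR I3 = L OR L = L
y3 = I1 AND I3 = L AND L = L
y5 = I1 NAND y1 = L NAND H = H
y6 = y5 OR y2 = H OR L = H
y8 = y6 NOR y3 = H NOR L = L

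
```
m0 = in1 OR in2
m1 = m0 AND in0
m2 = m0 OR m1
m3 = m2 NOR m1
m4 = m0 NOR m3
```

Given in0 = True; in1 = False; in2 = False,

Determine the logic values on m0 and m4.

m0 = False  m4 = False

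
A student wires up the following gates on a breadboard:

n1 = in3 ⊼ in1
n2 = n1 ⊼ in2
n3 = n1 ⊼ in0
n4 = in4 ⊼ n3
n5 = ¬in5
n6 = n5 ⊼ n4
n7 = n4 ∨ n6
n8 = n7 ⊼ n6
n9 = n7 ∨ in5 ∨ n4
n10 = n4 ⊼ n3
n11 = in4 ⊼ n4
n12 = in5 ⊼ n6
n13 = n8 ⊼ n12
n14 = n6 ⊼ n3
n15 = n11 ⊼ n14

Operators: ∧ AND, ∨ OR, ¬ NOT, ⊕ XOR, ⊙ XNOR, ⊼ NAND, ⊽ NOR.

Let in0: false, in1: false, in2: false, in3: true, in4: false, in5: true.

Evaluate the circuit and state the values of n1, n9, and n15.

n1 = true  n9 = true  n15 = true

n1 = in3 NAND in1 = true NAND false = true
n3 = n1 NAND in0 = true NAND false = true
n4 = in4 NAND n3 = false NAND true = true
n5 = NOT in5 = NOT true = false
n6 = n5 NAND n4 = false NAND true = true
n7 = n4 OR n6 = true OR true = true
n9 = n7 OR in5 OR n4 = true OR true OR true = true
n11 = in4 NAND n4 = false NAND true = true
n14 = n6 NAND n3 = true NAND true = false
n15 = n11 NAND n14 = true NAND false = true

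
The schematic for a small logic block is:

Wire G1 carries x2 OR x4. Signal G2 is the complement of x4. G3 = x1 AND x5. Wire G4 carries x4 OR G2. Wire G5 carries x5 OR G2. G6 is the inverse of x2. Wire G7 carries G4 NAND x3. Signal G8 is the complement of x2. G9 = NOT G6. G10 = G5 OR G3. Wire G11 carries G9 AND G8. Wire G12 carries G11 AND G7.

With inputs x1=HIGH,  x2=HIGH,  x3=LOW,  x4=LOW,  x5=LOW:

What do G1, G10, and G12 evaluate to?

G1 = x2 OR x4 = HIGH OR LOW = HIGH
G2 = NOT x4 = NOT LOW = HIGH
G3 = x1 AND x5 = HIGH AND LOW = LOW
G4 = x4 OR G2 = LOW OR HIGH = HIGH
G5 = x5 OR G2 = LOW OR HIGH = HIGH
G6 = NOT x2 = NOT HIGH = LOW
G7 = G4 NAND x3 = HIGH NAND LOW = HIGH
G8 = NOT x2 = NOT HIGH = LOW
G9 = NOT G6 = NOT LOW = HIGH
G10 = G5 OR G3 = HIGH OR LOW = HIGH
G11 = G9 AND G8 = HIGH AND LOW = LOW
G12 = G11 AND G7 = LOW AND HIGH = LOW

G1 = HIGH  G10 = HIGH  G12 = LOW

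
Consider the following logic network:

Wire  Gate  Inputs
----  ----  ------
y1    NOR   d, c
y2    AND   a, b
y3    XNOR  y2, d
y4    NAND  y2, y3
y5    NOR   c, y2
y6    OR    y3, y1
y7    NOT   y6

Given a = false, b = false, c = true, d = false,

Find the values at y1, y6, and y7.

y1 = d NOR c = false NOR true = false
y2 = a AND b = false AND false = false
y3 = y2 XNOR d = false XNOR false = true
y6 = y3 OR y1 = true OR false = true
y7 = NOT y6 = NOT true = false

y1 = false; y6 = true; y7 = false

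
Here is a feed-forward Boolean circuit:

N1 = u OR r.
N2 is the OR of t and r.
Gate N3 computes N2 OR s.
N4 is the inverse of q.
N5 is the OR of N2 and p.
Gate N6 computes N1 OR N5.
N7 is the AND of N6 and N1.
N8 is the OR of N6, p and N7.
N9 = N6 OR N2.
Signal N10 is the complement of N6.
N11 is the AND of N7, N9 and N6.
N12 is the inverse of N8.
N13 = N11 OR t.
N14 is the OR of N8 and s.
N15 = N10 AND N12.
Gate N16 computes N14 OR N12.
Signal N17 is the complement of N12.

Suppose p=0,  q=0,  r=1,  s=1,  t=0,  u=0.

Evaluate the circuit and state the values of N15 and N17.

N1 = u OR r = 0 OR 1 = 1
N2 = t OR r = 0 OR 1 = 1
N5 = N2 OR p = 1 OR 0 = 1
N6 = N1 OR N5 = 1 OR 1 = 1
N7 = N6 AND N1 = 1 AND 1 = 1
N8 = N6 OR p OR N7 = 1 OR 0 OR 1 = 1
N10 = NOT N6 = NOT 1 = 0
N12 = NOT N8 = NOT 1 = 0
N15 = N10 AND N12 = 0 AND 0 = 0
N17 = NOT N12 = NOT 0 = 1

N15 = 0, N17 = 1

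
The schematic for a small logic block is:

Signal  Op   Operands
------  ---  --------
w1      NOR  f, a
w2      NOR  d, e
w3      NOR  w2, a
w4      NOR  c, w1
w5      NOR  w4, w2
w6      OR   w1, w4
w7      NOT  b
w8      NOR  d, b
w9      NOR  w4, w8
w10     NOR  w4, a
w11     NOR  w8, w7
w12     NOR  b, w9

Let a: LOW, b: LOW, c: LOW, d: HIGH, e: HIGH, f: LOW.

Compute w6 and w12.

w1 = f NOR a = LOW NOR LOW = HIGH
w4 = c NOR w1 = LOW NOR HIGH = LOW
w6 = w1 OR w4 = HIGH OR LOW = HIGH
w8 = d NOR b = HIGH NOR LOW = LOW
w9 = w4 NOR w8 = LOW NOR LOW = HIGH
w12 = b NOR w9 = LOW NOR HIGH = LOW

w6 = HIGH, w12 = LOW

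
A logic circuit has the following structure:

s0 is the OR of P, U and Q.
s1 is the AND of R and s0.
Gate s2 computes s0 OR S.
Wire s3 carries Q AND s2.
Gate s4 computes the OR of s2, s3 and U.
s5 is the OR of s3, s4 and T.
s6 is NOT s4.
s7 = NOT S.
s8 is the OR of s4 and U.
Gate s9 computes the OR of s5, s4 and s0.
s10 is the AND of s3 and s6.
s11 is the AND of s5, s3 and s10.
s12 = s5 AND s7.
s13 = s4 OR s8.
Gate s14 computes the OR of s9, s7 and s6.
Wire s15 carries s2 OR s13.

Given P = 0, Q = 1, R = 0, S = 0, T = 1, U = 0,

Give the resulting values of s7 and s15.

s7 = 1, s15 = 1

s0 = P OR U OR Q = 0 OR 0 OR 1 = 1
s2 = s0 OR S = 1 OR 0 = 1
s3 = Q AND s2 = 1 AND 1 = 1
s4 = s2 OR s3 OR U = 1 OR 1 OR 0 = 1
s7 = NOT S = NOT 0 = 1
s8 = s4 OR U = 1 OR 0 = 1
s13 = s4 OR s8 = 1 OR 1 = 1
s15 = s2 OR s13 = 1 OR 1 = 1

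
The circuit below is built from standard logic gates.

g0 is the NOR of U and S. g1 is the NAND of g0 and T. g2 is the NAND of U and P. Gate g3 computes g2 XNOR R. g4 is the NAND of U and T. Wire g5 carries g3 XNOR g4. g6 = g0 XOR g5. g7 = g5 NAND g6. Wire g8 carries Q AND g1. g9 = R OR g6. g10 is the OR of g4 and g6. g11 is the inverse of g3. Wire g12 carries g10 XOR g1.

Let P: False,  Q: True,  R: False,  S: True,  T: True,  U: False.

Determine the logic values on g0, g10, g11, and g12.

g0 = U NOR S = False NOR True = False
g1 = g0 NAND T = False NAND True = True
g2 = U NAND P = False NAND False = True
g3 = g2 XNOR R = True XNOR False = False
g4 = U NAND T = False NAND True = True
g5 = g3 XNOR g4 = False XNOR True = False
g6 = g0 XOR g5 = False XOR False = False
g10 = g4 OR g6 = True OR False = True
g11 = NOT g3 = NOT False = True
g12 = g10 XOR g1 = True XOR True = False

g0 = False, g10 = True, g11 = True, g12 = False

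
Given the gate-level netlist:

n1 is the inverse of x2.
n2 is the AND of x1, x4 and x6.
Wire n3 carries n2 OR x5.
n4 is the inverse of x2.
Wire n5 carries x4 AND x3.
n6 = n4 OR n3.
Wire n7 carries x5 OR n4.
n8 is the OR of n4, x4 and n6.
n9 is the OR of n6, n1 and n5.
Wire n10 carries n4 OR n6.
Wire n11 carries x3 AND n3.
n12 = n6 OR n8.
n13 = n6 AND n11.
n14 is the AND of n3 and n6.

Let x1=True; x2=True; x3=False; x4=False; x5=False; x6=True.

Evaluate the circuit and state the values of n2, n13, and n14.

n2 = False  n13 = False  n14 = False

n2 = x1 AND x4 AND x6 = True AND False AND True = False
n3 = n2 OR x5 = False OR False = False
n4 = NOT x2 = NOT True = False
n6 = n4 OR n3 = False OR False = False
n11 = x3 AND n3 = False AND False = False
n13 = n6 AND n11 = False AND False = False
n14 = n3 AND n6 = False AND False = False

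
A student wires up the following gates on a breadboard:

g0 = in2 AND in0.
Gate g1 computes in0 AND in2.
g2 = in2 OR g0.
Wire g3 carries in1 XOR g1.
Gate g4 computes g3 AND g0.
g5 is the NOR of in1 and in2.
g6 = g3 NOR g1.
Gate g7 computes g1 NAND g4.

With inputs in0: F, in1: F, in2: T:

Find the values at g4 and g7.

g4 = F  g7 = T

g0 = in2 AND in0 = T AND F = F
g1 = in0 AND in2 = F AND T = F
g3 = in1 XOR g1 = F XOR F = F
g4 = g3 AND g0 = F AND F = F
g7 = g1 NAND g4 = F NAND F = T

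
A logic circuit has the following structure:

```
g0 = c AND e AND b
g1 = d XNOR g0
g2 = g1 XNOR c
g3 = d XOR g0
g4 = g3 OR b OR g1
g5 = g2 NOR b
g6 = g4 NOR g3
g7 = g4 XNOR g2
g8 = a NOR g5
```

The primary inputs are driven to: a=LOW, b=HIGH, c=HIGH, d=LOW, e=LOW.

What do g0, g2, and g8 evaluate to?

g0 = LOW; g2 = HIGH; g8 = HIGH

g0 = c AND e AND b = HIGH AND LOW AND HIGH = LOW
g1 = d XNOR g0 = LOW XNOR LOW = HIGH
g2 = g1 XNOR c = HIGH XNOR HIGH = HIGH
g5 = g2 NOR b = HIGH NOR HIGH = LOW
g8 = a NOR g5 = LOW NOR LOW = HIGH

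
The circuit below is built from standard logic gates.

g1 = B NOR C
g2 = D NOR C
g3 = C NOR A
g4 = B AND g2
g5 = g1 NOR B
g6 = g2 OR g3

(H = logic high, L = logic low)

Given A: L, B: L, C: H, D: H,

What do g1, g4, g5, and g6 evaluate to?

g1 = B NOR C = L NOR H = L
g2 = D NOR C = H NOR H = L
g3 = C NOR A = H NOR L = L
g4 = B AND g2 = L AND L = L
g5 = g1 NOR B = L NOR L = H
g6 = g2 OR g3 = L OR L = L

g1 = L, g4 = L, g5 = H, g6 = L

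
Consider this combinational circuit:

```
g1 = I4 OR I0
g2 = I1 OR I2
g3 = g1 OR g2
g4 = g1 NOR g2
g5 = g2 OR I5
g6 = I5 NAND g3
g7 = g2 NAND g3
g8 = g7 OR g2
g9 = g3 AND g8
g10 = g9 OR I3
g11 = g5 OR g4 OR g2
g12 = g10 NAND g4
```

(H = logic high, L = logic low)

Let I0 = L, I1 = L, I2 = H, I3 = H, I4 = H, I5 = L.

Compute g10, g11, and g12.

g1 = I4 OR I0 = H OR L = H
g2 = I1 OR I2 = L OR H = H
g3 = g1 OR g2 = H OR H = H
g4 = g1 NOR g2 = H NOR H = L
g5 = g2 OR I5 = H OR L = H
g7 = g2 NAND g3 = H NAND H = L
g8 = g7 OR g2 = L OR H = H
g9 = g3 AND g8 = H AND H = H
g10 = g9 OR I3 = H OR H = H
g11 = g5 OR g4 OR g2 = H OR L OR H = H
g12 = g10 NAND g4 = H NAND L = H

g10 = H, g11 = H, g12 = H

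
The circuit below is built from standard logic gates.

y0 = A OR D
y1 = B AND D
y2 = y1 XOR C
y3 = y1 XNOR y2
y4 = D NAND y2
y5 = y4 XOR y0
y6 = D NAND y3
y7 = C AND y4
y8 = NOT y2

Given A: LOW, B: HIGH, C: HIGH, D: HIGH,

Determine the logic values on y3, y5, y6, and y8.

y0 = A OR D = LOW OR HIGH = HIGH
y1 = B AND D = HIGH AND HIGH = HIGH
y2 = y1 XOR C = HIGH XOR HIGH = LOW
y3 = y1 XNOR y2 = HIGH XNOR LOW = LOW
y4 = D NAND y2 = HIGH NAND LOW = HIGH
y5 = y4 XOR y0 = HIGH XOR HIGH = LOW
y6 = D NAND y3 = HIGH NAND LOW = HIGH
y8 = NOT y2 = NOT LOW = HIGH

y3 = LOW, y5 = LOW, y6 = HIGH, y8 = HIGH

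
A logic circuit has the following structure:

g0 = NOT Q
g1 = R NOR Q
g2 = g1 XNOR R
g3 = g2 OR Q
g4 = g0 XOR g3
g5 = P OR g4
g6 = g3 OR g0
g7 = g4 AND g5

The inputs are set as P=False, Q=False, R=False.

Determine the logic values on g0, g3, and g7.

g0 = True  g3 = False  g7 = True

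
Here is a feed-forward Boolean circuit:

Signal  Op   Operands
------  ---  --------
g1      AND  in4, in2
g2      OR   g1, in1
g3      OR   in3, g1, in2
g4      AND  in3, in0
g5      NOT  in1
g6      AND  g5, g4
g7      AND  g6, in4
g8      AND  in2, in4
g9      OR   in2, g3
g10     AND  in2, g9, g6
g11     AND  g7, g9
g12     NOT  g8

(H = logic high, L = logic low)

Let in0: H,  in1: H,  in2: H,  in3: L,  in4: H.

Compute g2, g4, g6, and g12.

g2 = H, g4 = L, g6 = L, g12 = L

g1 = in4 AND in2 = H AND H = H
g2 = g1 OR in1 = H OR H = H
g4 = in3 AND in0 = L AND H = L
g5 = NOT in1 = NOT H = L
g6 = g5 AND g4 = L AND L = L
g8 = in2 AND in4 = H AND H = H
g12 = NOT g8 = NOT H = L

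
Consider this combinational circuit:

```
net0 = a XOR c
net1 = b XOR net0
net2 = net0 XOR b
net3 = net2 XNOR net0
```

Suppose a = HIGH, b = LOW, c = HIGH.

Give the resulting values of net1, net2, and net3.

net1 = LOW, net2 = LOW, net3 = HIGH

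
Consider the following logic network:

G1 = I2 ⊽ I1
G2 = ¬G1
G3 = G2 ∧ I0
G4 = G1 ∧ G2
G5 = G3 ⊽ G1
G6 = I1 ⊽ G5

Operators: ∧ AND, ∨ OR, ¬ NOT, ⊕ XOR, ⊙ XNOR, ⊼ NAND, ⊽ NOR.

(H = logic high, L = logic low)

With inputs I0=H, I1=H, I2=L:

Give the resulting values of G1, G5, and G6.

G1 = L, G5 = L, G6 = L

G1 = I2 NOR I1 = L NOR H = L
G2 = NOT G1 = NOT L = H
G3 = G2 AND I0 = H AND H = H
G5 = G3 NOR G1 = H NOR L = L
G6 = I1 NOR G5 = H NOR L = L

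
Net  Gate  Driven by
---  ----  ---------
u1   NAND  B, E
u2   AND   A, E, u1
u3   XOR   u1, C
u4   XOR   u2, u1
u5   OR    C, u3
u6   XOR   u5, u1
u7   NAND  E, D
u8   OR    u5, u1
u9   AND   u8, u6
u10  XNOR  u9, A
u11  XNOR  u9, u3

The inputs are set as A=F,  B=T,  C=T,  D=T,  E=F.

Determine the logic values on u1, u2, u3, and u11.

u1 = T, u2 = F, u3 = F, u11 = T

u1 = B NAND E = T NAND F = T
u2 = A AND E AND u1 = F AND F AND T = F
u3 = u1 XOR C = T XOR T = F
u5 = C OR u3 = T OR F = T
u6 = u5 XOR u1 = T XOR T = F
u8 = u5 OR u1 = T OR T = T
u9 = u8 AND u6 = T AND F = F
u11 = u9 XNOR u3 = F XNOR F = T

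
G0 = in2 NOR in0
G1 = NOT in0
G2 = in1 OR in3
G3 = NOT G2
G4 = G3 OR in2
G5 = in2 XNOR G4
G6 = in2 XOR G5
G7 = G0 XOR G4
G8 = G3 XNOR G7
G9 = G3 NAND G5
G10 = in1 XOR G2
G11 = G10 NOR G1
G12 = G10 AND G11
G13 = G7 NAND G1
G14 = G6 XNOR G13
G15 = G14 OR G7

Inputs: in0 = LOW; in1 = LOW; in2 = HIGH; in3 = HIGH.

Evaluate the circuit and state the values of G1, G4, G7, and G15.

G0 = in2 NOR in0 = HIGH NOR LOW = LOW
G1 = NOT in0 = NOT LOW = HIGH
G2 = in1 OR in3 = LOW OR HIGH = HIGH
G3 = NOT G2 = NOT HIGH = LOW
G4 = G3 OR in2 = LOW OR HIGH = HIGH
G5 = in2 XNOR G4 = HIGH XNOR HIGH = HIGH
G6 = in2 XOR G5 = HIGH XOR HIGH = LOW
G7 = G0 XOR G4 = LOW XOR HIGH = HIGH
G13 = G7 NAND G1 = HIGH NAND HIGH = LOW
G14 = G6 XNOR G13 = LOW XNOR LOW = HIGH
G15 = G14 OR G7 = HIGH OR HIGH = HIGH

G1 = HIGH, G4 = HIGH, G7 = HIGH, G15 = HIGH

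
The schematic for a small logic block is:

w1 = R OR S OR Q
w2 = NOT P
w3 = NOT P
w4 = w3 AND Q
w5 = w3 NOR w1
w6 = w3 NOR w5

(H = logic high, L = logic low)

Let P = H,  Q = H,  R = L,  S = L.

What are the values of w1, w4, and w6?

w1 = H, w4 = L, w6 = H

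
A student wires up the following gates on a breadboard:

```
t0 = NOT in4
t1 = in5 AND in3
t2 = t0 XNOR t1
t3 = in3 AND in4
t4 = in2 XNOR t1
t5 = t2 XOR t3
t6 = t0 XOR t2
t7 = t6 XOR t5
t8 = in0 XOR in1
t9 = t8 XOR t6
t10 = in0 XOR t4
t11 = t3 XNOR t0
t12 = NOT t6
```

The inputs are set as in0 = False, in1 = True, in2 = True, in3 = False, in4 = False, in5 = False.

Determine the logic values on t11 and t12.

t11 = False, t12 = False

t0 = NOT in4 = NOT False = True
t1 = in5 AND in3 = False AND False = False
t2 = t0 XNOR t1 = True XNOR False = False
t3 = in3 AND in4 = False AND False = False
t6 = t0 XOR t2 = True XOR False = True
t11 = t3 XNOR t0 = False XNOR True = False
t12 = NOT t6 = NOT True = False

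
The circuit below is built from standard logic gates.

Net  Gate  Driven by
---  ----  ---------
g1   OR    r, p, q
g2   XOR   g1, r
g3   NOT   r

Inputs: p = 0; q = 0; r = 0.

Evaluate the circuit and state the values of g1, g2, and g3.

g1 = r OR p OR q = 0 OR 0 OR 0 = 0
g2 = g1 XOR r = 0 XOR 0 = 0
g3 = NOT r = NOT 0 = 1

g1 = 0; g2 = 0; g3 = 1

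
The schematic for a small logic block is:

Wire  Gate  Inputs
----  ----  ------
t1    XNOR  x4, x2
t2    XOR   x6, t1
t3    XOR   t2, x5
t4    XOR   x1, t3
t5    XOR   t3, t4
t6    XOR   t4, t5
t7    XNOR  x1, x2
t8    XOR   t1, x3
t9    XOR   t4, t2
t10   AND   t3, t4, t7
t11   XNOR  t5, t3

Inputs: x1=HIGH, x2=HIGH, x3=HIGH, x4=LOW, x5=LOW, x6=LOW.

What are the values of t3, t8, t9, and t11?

t3 = LOW; t8 = HIGH; t9 = HIGH; t11 = LOW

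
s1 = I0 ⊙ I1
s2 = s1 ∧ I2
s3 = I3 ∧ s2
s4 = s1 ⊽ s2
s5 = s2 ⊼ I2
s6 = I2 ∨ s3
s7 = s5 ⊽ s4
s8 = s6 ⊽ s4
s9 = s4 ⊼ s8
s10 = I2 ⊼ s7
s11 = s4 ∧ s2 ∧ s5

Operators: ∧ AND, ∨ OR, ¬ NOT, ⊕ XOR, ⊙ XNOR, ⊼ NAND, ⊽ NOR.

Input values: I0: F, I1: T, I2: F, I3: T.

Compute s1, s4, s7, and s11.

s1 = I0 XNOR I1 = F XNOR T = F
s2 = s1 AND I2 = F AND F = F
s4 = s1 NOR s2 = F NOR F = T
s5 = s2 NAND I2 = F NAND F = T
s7 = s5 NOR s4 = T NOR T = F
s11 = s4 AND s2 AND s5 = T AND F AND T = F

s1 = F, s4 = T, s7 = F, s11 = F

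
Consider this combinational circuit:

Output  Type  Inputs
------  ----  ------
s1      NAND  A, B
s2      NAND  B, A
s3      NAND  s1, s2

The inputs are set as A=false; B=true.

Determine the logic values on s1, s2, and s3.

s1 = true; s2 = true; s3 = false

s1 = A NAND B = false NAND true = true
s2 = B NAND A = true NAND false = true
s3 = s1 NAND s2 = true NAND true = false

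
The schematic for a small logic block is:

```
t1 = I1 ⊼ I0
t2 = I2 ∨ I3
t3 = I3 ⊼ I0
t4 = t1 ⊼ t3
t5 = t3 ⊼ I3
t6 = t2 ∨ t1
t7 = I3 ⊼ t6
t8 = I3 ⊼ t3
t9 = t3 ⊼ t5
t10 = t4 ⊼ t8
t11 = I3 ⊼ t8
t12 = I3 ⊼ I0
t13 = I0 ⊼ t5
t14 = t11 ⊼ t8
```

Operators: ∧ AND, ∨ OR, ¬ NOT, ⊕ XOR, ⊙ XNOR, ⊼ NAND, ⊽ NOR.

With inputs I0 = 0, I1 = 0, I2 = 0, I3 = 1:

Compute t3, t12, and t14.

t3 = 1, t12 = 1, t14 = 1

t3 = I3 NAND I0 = 1 NAND 0 = 1
t8 = I3 NAND t3 = 1 NAND 1 = 0
t11 = I3 NAND t8 = 1 NAND 0 = 1
t12 = I3 NAND I0 = 1 NAND 0 = 1
t14 = t11 NAND t8 = 1 NAND 0 = 1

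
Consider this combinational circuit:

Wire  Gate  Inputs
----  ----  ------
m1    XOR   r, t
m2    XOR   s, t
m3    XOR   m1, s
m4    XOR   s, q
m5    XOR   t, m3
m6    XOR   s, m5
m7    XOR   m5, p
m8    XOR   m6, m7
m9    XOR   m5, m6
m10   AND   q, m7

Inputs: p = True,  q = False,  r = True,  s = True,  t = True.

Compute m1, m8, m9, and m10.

m1 = False; m8 = False; m9 = True; m10 = False

m1 = r XOR t = True XOR True = False
m3 = m1 XOR s = False XOR True = True
m5 = t XOR m3 = True XOR True = False
m6 = s XOR m5 = True XOR False = True
m7 = m5 XOR p = False XOR True = True
m8 = m6 XOR m7 = True XOR True = False
m9 = m5 XOR m6 = False XOR True = True
m10 = q AND m7 = False AND True = False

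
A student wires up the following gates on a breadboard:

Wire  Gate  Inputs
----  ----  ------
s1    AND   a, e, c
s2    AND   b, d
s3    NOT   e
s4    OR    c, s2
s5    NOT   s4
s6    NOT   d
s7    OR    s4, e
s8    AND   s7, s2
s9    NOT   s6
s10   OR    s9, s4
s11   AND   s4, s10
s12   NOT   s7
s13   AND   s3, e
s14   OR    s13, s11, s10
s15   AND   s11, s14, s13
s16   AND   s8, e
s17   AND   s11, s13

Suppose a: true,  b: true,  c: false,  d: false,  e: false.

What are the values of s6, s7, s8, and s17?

s6 = true, s7 = false, s8 = false, s17 = false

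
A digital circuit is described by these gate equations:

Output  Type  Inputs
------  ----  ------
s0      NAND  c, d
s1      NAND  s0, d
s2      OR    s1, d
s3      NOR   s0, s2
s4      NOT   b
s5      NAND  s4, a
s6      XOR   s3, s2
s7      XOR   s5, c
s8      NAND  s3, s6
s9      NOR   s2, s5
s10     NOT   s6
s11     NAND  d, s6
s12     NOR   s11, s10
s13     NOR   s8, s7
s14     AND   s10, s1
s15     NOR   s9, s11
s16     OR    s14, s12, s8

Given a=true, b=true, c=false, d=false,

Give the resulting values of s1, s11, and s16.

s1 = true  s11 = true  s16 = true

s0 = c NAND d = false NAND false = true
s1 = s0 NAND d = true NAND false = true
s2 = s1 OR d = true OR false = true
s3 = s0 NOR s2 = true NOR true = false
s6 = s3 XOR s2 = false XOR true = true
s8 = s3 NAND s6 = false NAND true = true
s10 = NOT s6 = NOT true = false
s11 = d NAND s6 = false NAND true = true
s12 = s11 NOR s10 = true NOR false = false
s14 = s10 AND s1 = false AND true = false
s16 = s14 OR s12 OR s8 = false OR false OR true = true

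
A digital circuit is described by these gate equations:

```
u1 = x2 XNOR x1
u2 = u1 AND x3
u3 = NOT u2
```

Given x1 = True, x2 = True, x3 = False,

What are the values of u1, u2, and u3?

u1 = x2 XNOR x1 = True XNOR True = True
u2 = u1 AND x3 = True AND False = False
u3 = NOT u2 = NOT False = True

u1 = True, u2 = False, u3 = True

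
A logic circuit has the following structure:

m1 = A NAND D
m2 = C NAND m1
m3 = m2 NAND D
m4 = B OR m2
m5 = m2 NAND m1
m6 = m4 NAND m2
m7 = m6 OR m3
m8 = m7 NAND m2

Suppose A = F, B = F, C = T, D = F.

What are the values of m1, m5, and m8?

m1 = T; m5 = T; m8 = T

m1 = A NAND D = F NAND F = T
m2 = C NAND m1 = T NAND T = F
m3 = m2 NAND D = F NAND F = T
m4 = B OR m2 = F OR F = F
m5 = m2 NAND m1 = F NAND T = T
m6 = m4 NAND m2 = F NAND F = T
m7 = m6 OR m3 = T OR T = T
m8 = m7 NAND m2 = T NAND F = T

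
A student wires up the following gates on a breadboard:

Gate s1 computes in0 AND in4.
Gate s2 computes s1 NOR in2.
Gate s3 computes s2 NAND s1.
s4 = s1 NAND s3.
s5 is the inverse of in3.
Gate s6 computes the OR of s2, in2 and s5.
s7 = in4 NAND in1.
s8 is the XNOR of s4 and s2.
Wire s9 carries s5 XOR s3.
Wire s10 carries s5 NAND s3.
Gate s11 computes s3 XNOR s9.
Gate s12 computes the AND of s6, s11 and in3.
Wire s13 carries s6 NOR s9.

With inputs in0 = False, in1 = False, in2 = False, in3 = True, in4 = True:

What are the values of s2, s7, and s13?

s2 = True; s7 = True; s13 = False

s1 = in0 AND in4 = False AND True = False
s2 = s1 NOR in2 = False NOR False = True
s3 = s2 NAND s1 = True NAND False = True
s5 = NOT in3 = NOT True = False
s6 = s2 OR in2 OR s5 = True OR False OR False = True
s7 = in4 NAND in1 = True NAND False = True
s9 = s5 XOR s3 = False XOR True = True
s13 = s6 NOR s9 = True NOR True = False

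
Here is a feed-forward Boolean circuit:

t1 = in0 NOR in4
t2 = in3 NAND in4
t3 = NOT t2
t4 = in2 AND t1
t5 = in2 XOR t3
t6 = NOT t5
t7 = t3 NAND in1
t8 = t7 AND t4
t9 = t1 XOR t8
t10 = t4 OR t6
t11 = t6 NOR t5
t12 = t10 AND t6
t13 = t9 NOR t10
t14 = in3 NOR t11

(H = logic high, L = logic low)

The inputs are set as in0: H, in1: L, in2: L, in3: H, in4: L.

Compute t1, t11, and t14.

t1 = in0 NOR in4 = H NOR L = L
t2 = in3 NAND in4 = H NAND L = H
t3 = NOT t2 = NOT H = L
t5 = in2 XOR t3 = L XOR L = L
t6 = NOT t5 = NOT L = H
t11 = t6 NOR t5 = H NOR L = L
t14 = in3 NOR t11 = H NOR L = L

t1 = L; t11 = L; t14 = L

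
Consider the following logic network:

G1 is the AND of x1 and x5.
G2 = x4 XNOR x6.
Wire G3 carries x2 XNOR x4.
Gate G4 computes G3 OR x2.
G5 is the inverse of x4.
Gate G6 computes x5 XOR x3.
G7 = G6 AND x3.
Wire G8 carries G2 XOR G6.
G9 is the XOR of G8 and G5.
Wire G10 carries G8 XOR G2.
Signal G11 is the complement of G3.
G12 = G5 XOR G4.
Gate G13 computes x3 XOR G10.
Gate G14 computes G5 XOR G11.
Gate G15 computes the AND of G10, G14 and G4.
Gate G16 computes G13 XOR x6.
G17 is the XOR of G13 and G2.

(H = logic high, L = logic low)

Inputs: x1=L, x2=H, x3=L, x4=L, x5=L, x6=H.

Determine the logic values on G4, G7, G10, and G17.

G2 = x4 XNOR x6 = L XNOR H = L
G3 = x2 XNOR x4 = H XNOR L = L
G4 = G3 OR x2 = L OR H = H
G6 = x5 XOR x3 = L XOR L = L
G7 = G6 AND x3 = L AND L = L
G8 = G2 XOR G6 = L XOR L = L
G10 = G8 XOR G2 = L XOR L = L
G13 = x3 XOR G10 = L XOR L = L
G17 = G13 XOR G2 = L XOR L = L

G4 = H; G7 = L; G10 = L; G17 = L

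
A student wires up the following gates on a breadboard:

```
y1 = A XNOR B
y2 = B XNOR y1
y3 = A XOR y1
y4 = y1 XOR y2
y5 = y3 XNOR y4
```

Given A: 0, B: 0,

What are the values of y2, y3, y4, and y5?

y1 = A XNOR B = 0 XNOR 0 = 1
y2 = B XNOR y1 = 0 XNOR 1 = 0
y3 = A XOR y1 = 0 XOR 1 = 1
y4 = y1 XOR y2 = 1 XOR 0 = 1
y5 = y3 XNOR y4 = 1 XNOR 1 = 1

y2 = 0  y3 = 1  y4 = 1  y5 = 1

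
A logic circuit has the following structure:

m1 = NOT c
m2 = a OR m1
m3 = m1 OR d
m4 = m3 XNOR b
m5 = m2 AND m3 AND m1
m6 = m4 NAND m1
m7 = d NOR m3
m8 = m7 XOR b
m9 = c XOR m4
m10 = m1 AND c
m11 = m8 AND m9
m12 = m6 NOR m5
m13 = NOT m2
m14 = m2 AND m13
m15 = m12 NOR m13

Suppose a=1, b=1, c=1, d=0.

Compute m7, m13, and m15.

m7 = 1, m13 = 0, m15 = 1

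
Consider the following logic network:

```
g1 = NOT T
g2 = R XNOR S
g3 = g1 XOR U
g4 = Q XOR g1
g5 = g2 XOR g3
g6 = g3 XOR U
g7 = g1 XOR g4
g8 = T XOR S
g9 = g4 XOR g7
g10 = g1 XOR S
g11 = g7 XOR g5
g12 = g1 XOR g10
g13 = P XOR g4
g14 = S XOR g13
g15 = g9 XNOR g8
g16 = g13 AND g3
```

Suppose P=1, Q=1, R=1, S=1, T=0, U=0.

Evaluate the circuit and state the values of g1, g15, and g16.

g1 = 1  g15 = 1  g16 = 1

g1 = NOT T = NOT 0 = 1
g3 = g1 XOR U = 1 XOR 0 = 1
g4 = Q XOR g1 = 1 XOR 1 = 0
g7 = g1 XOR g4 = 1 XOR 0 = 1
g8 = T XOR S = 0 XOR 1 = 1
g9 = g4 XOR g7 = 0 XOR 1 = 1
g13 = P XOR g4 = 1 XOR 0 = 1
g15 = g9 XNOR g8 = 1 XNOR 1 = 1
g16 = g13 AND g3 = 1 AND 1 = 1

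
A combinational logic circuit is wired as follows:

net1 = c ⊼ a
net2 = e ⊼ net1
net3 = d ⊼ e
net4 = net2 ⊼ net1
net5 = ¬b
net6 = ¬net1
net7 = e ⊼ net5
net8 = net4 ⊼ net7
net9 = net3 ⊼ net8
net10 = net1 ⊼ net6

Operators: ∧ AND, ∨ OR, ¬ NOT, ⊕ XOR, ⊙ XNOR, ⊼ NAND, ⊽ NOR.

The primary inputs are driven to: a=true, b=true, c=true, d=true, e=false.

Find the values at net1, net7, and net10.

net1 = false, net7 = true, net10 = true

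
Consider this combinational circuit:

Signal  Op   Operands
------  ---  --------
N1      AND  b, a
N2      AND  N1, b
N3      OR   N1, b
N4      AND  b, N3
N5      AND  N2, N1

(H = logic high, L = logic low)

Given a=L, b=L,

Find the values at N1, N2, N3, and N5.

N1 = b AND a = L AND L = L
N2 = N1 AND b = L AND L = L
N3 = N1 OR b = L OR L = L
N5 = N2 AND N1 = L AND L = L

N1 = L, N2 = L, N3 = L, N5 = L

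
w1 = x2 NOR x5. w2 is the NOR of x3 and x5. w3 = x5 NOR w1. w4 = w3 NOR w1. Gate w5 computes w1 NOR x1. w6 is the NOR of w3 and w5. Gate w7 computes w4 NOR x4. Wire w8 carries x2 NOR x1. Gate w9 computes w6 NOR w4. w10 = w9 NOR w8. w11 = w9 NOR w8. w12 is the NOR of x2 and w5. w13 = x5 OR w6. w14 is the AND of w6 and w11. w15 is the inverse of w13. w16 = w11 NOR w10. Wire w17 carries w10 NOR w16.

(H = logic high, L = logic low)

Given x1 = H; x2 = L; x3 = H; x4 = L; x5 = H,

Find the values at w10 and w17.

w10 = H, w17 = L

w1 = x2 NOR x5 = L NOR H = L
w3 = x5 NOR w1 = H NOR L = L
w4 = w3 NOR w1 = L NOR L = H
w5 = w1 NOR x1 = L NOR H = L
w6 = w3 NOR w5 = L NOR L = H
w8 = x2 NOR x1 = L NOR H = L
w9 = w6 NOR w4 = H NOR H = L
w10 = w9 NOR w8 = L NOR L = H
w11 = w9 NOR w8 = L NOR L = H
w16 = w11 NOR w10 = H NOR H = L
w17 = w10 NOR w16 = H NOR L = L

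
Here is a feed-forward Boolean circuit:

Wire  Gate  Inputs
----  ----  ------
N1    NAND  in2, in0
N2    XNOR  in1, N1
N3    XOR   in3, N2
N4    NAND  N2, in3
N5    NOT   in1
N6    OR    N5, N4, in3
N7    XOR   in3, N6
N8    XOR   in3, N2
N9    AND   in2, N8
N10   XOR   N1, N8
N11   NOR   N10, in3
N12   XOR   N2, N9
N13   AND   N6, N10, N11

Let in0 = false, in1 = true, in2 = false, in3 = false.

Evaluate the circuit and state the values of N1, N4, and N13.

N1 = true  N4 = true  N13 = false

N1 = in2 NAND in0 = false NAND false = true
N2 = in1 XNOR N1 = true XNOR true = true
N4 = N2 NAND in3 = true NAND false = true
N5 = NOT in1 = NOT true = false
N6 = N5 OR N4 OR in3 = false OR true OR false = true
N8 = in3 XOR N2 = false XOR true = true
N10 = N1 XOR N8 = true XOR true = false
N11 = N10 NOR in3 = false NOR false = true
N13 = N6 AND N10 AND N11 = true AND false AND true = false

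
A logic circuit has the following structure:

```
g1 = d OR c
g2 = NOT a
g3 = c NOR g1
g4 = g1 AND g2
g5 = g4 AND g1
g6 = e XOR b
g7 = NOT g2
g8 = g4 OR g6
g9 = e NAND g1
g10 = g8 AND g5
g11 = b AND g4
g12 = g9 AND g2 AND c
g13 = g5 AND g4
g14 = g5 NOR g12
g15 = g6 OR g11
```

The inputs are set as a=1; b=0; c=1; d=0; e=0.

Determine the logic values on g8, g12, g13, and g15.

g8 = 0, g12 = 0, g13 = 0, g15 = 0

g1 = d OR c = 0 OR 1 = 1
g2 = NOT a = NOT 1 = 0
g4 = g1 AND g2 = 1 AND 0 = 0
g5 = g4 AND g1 = 0 AND 1 = 0
g6 = e XOR b = 0 XOR 0 = 0
g8 = g4 OR g6 = 0 OR 0 = 0
g9 = e NAND g1 = 0 NAND 1 = 1
g11 = b AND g4 = 0 AND 0 = 0
g12 = g9 AND g2 AND c = 1 AND 0 AND 1 = 0
g13 = g5 AND g4 = 0 AND 0 = 0
g15 = g6 OR g11 = 0 OR 0 = 0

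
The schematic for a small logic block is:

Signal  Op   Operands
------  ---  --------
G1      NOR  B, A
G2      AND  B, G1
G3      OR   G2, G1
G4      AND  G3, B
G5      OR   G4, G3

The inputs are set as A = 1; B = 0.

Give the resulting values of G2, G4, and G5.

G2 = 0  G4 = 0  G5 = 0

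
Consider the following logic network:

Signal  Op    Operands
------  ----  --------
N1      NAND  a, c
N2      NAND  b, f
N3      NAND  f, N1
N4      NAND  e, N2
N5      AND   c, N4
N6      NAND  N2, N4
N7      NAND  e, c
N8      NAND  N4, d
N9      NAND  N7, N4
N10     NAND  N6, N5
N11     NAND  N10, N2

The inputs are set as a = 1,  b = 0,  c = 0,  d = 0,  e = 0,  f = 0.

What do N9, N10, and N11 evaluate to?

N9 = 0, N10 = 1, N11 = 0

N2 = b NAND f = 0 NAND 0 = 1
N4 = e NAND N2 = 0 NAND 1 = 1
N5 = c AND N4 = 0 AND 1 = 0
N6 = N2 NAND N4 = 1 NAND 1 = 0
N7 = e NAND c = 0 NAND 0 = 1
N9 = N7 NAND N4 = 1 NAND 1 = 0
N10 = N6 NAND N5 = 0 NAND 0 = 1
N11 = N10 NAND N2 = 1 NAND 1 = 0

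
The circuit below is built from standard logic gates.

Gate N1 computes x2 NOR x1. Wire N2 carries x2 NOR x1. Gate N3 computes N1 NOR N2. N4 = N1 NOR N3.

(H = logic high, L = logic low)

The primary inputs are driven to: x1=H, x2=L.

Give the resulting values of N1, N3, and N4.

N1 = L  N3 = H  N4 = L

N1 = x2 NOR x1 = L NOR H = L
N2 = x2 NOR x1 = L NOR H = L
N3 = N1 NOR N2 = L NOR L = H
N4 = N1 NOR N3 = L NOR H = L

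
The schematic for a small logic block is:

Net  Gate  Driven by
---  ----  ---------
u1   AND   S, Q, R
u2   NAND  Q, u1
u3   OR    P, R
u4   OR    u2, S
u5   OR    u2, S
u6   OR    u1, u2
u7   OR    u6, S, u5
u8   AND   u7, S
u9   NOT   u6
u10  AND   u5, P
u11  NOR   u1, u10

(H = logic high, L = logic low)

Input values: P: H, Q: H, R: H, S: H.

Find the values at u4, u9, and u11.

u1 = S AND Q AND R = H AND H AND H = H
u2 = Q NAND u1 = H NAND H = L
u4 = u2 OR S = L OR H = H
u5 = u2 OR S = L OR H = H
u6 = u1 OR u2 = H OR L = H
u9 = NOT u6 = NOT H = L
u10 = u5 AND P = H AND H = H
u11 = u1 NOR u10 = H NOR H = L

u4 = H, u9 = L, u11 = L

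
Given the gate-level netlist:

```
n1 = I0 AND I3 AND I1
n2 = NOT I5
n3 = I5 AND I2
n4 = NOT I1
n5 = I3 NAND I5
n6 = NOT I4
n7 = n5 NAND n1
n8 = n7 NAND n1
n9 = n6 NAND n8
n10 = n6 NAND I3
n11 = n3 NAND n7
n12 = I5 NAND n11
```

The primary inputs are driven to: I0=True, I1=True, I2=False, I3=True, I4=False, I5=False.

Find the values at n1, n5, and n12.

n1 = True; n5 = True; n12 = True

n1 = I0 AND I3 AND I1 = True AND True AND True = True
n3 = I5 AND I2 = False AND False = False
n5 = I3 NAND I5 = True NAND False = True
n7 = n5 NAND n1 = True NAND True = False
n11 = n3 NAND n7 = False NAND False = True
n12 = I5 NAND n11 = False NAND True = True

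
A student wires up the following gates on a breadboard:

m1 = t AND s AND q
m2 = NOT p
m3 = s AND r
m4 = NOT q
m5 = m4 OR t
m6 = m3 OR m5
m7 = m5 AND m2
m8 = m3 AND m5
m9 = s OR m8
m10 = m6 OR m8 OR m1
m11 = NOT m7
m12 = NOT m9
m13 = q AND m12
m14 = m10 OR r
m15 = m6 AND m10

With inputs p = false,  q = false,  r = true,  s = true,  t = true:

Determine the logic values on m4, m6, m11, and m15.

m1 = t AND s AND q = true AND true AND false = false
m2 = NOT p = NOT false = true
m3 = s AND r = true AND true = true
m4 = NOT q = NOT false = true
m5 = m4 OR t = true OR true = true
m6 = m3 OR m5 = true OR true = true
m7 = m5 AND m2 = true AND true = true
m8 = m3 AND m5 = true AND true = true
m10 = m6 OR m8 OR m1 = true OR true OR false = true
m11 = NOT m7 = NOT true = false
m15 = m6 AND m10 = true AND true = true

m4 = true; m6 = true; m11 = false; m15 = true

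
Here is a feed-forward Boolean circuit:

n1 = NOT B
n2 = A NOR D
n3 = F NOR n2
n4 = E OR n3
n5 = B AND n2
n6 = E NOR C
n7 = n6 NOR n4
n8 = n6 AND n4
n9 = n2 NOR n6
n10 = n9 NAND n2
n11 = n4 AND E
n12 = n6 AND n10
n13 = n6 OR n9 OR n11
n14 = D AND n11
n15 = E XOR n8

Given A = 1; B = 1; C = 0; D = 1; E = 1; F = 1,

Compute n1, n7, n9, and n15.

n1 = NOT B = NOT 1 = 0
n2 = A NOR D = 1 NOR 1 = 0
n3 = F NOR n2 = 1 NOR 0 = 0
n4 = E OR n3 = 1 OR 0 = 1
n6 = E NOR C = 1 NOR 0 = 0
n7 = n6 NOR n4 = 0 NOR 1 = 0
n8 = n6 AND n4 = 0 AND 1 = 0
n9 = n2 NOR n6 = 0 NOR 0 = 1
n15 = E XOR n8 = 1 XOR 0 = 1

n1 = 0, n7 = 0, n9 = 1, n15 = 1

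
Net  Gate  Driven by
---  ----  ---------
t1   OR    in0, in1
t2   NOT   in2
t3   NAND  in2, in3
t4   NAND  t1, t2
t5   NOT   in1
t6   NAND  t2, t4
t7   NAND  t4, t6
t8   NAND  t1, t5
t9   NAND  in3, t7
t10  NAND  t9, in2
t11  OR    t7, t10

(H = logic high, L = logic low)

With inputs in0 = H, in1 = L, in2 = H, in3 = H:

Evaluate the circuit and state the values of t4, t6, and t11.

t1 = in0 OR in1 = H OR L = H
t2 = NOT in2 = NOT H = L
t4 = t1 NAND t2 = H NAND L = H
t6 = t2 NAND t4 = L NAND H = H
t7 = t4 NAND t6 = H NAND H = L
t9 = in3 NAND t7 = H NAND L = H
t10 = t9 NAND in2 = H NAND H = L
t11 = t7 OR t10 = L OR L = L

t4 = H  t6 = H  t11 = L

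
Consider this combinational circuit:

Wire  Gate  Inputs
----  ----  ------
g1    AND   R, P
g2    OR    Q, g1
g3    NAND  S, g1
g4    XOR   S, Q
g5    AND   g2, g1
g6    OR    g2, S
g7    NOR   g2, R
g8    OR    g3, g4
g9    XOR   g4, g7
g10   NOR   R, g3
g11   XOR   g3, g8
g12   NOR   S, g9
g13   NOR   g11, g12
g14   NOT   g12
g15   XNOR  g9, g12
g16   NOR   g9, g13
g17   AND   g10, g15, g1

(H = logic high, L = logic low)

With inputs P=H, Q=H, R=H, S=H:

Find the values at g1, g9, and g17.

g1 = H, g9 = L, g17 = L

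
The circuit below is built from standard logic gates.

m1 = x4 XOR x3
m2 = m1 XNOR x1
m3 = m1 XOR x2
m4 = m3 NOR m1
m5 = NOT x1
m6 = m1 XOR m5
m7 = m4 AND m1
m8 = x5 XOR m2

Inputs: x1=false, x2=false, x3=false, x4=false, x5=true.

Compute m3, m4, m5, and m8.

m3 = false; m4 = true; m5 = true; m8 = false

m1 = x4 XOR x3 = false XOR false = false
m2 = m1 XNOR x1 = false XNOR false = true
m3 = m1 XOR x2 = false XOR false = false
m4 = m3 NOR m1 = false NOR false = true
m5 = NOT x1 = NOT false = true
m8 = x5 XOR m2 = true XOR true = false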